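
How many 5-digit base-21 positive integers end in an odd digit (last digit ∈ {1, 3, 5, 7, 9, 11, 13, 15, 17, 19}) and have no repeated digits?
Last∈{1,3,5,7,9,11,13,15,17,19}. Last=0: 0. Last nonzero: 10×19×P(19,3) = 1104660. Total = 1104660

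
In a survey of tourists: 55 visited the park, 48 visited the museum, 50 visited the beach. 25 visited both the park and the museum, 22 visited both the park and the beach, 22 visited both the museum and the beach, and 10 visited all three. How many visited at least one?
|A∪B∪C| = 55+48+50-25-22-22+10 = 94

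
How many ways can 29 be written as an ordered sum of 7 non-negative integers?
C(29+7-1, 7-1) = C(35, 6) = 1623160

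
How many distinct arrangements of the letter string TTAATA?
6! / (3! × 3!) = 20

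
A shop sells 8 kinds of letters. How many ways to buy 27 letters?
C(27+8-1, 8-1) = C(34, 7) = 5379616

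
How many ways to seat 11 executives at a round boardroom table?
Circular: fix one position, arrange the rest. (11-1)! = 3628800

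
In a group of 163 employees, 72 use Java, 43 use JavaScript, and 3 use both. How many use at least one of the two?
|A∪B| = |A| + |B| - |A∩B| = 72 + 43 - 3 = 112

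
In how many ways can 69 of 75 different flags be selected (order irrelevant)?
C(75,69) = 75!/(69!×6!) = 201359550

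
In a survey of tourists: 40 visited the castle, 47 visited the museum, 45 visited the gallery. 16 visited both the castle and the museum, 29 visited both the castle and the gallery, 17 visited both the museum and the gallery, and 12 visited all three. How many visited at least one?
|A∪B∪C| = 40+47+45-16-29-17+12 = 82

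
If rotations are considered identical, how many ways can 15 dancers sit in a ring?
Circular: fix one position, arrange the rest. (15-1)! = 87178291200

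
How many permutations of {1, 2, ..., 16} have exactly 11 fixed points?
Choose the 11 fixed points C(16,11) = 4368, derange the rest: !5 = Σ_{j=0}^{5} (-1)^j·5!/j! = 120 - 120 + 60 - 20 + 5 - 1 = 44. Product = 4368 × 44 = 192192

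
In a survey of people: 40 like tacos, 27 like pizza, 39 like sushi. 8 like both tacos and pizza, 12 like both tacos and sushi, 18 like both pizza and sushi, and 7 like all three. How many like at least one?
|A∪B∪C| = 40+27+39-8-12-18+7 = 75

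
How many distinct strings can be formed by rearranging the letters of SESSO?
5! / (3! × 1! × 1!) = 20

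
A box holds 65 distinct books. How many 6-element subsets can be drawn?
C(65,6) = 65!/(6!×59!) = 82598880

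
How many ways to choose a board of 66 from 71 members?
C(71,66) = 71!/(66!×5!) = 13019909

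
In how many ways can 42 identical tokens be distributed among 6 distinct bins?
C(42+6-1, 6-1) = C(47, 5) = 1533939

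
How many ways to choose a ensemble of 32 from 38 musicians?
C(38,32) = 38!/(32!×6!) = 2760681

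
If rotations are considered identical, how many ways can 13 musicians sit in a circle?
Circular: fix one position, arrange the rest. (13-1)! = 479001600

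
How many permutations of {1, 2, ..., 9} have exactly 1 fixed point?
Choose the 1 fixed point C(9,1) = 9, derange the rest: !8 = Σ_{j=0}^{8} (-1)^j·8!/j! = 40320 - 40320 + 20160 - 6720 + 1680 - 336 + 56 - 8 + 1 = 14833. Product = 9 × 14833 = 133497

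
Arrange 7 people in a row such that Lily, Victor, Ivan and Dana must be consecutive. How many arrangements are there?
Treat the 4 as one block: (7-4+1)! × 4! = 24 × 24 = 576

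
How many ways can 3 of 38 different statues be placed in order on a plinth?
P(38,3) = 38!/(38-3)! = 50616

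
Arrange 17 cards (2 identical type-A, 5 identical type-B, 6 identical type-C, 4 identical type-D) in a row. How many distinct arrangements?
17! / (2! × 5! × 6! × 4!) = 85765680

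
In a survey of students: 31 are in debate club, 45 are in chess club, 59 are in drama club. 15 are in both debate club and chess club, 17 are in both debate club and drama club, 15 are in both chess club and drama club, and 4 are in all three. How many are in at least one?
|A∪B∪C| = 31+45+59-15-17-15+4 = 92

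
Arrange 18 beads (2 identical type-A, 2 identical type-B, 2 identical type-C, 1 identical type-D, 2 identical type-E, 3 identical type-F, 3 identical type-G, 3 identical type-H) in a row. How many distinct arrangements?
18! / (2! × 2! × 2! × 1! × 2! × 3! × 3! × 3!) = 1852538688000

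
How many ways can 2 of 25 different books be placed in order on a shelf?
P(25,2) = 25!/(25-2)! = 600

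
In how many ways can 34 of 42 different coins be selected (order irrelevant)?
C(42,34) = 42!/(34!×8!) = 118030185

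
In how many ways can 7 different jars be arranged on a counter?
7! = 5040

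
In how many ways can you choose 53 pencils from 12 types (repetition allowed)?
C(53+12-1, 12-1) = C(64, 11) = 743595781824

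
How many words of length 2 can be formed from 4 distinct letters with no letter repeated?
P(4,2) = 4!/(4-2)! = 12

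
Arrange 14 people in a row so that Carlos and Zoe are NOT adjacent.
Total - adjacent = 14! - (14-1)!×2 = 87178291200 - 12454041600 = 74724249600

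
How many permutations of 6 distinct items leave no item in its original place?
!6 = Σ_{j=0}^{6} (-1)^j·6!/j! = 720 - 720 + 360 - 120 + 30 - 6 + 1 = 265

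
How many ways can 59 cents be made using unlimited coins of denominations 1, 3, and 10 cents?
Coefficient of x^59 in 1/(1-x^1) · 1/(1-x^3) · 1/(1-x^10). Case on j = number of 10-cent coins (j = 0..5); remainder r = 59 - 10j is made from {1,3} in ⌊r/3⌋+1 ways. r = 59, 49, 39, 29, 19, 9 → 20 + 17 + 14 + 10 + 7 + 4 = 72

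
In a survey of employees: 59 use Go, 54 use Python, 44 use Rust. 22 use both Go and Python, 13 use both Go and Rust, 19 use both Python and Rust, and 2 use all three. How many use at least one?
|A∪B∪C| = 59+54+44-22-13-19+2 = 105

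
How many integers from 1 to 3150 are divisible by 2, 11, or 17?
⌊3150/2⌋+⌊3150/11⌋+⌊3150/17⌋ - ⌊3150/22⌋-⌊3150/34⌋-⌊3150/187⌋ + ⌊3150/374⌋ = 1575+286+185 - 143-92-16 + 8 = 1803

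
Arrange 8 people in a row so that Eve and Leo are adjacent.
Treat as block: (8-1)! × 2! = 5040 × 2 = 10080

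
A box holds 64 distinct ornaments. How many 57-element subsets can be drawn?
C(64,57) = 64!/(57!×7!) = 621216192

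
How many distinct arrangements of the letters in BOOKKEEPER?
10! / (1! × 2! × 2! × 3! × 1! × 1!) = 151200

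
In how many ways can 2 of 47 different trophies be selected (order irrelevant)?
C(47,2) = 47!/(2!×45!) = 1081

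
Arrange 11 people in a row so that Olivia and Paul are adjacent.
Treat as block: (11-1)! × 2! = 3628800 × 2 = 7257600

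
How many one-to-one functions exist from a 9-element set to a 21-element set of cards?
P(21,9) = 21!/(21-9)! = 106661318400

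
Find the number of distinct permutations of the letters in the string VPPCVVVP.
8! / (3! × 4! × 1!) = 280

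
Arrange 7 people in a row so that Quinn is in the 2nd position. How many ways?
Fix one position: (7-1)! = 720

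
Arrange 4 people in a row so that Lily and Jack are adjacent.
Treat as block: (4-1)! × 2! = 6 × 2 = 12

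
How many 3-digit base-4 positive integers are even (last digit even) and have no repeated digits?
Last∈{0,2}. Last=0: 6. Last nonzero: 1×2×P(2,1) = 4. Total = 10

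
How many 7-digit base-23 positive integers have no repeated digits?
First digit: 22 choices (nonzero). Then descending: 22 × 22 × 21 × 20 × 19 × 18 × 17 = 1181869920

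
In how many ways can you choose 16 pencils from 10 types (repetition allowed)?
C(16+10-1, 10-1) = C(25, 9) = 2042975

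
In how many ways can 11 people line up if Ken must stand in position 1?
Fix one position: (11-1)! = 3628800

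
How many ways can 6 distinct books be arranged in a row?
6! = 720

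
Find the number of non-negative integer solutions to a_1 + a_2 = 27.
C(27+2-1, 2-1) = C(28, 1) = 28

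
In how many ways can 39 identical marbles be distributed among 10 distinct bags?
C(39+10-1, 10-1) = C(48, 9) = 1677106640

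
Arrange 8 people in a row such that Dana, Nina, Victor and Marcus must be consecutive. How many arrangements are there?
Treat the 4 as one block: (8-4+1)! × 4! = 120 × 24 = 2880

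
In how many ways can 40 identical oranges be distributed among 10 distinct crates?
C(40+10-1, 10-1) = C(49, 9) = 2054455634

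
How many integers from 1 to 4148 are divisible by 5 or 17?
⌊4148/5⌋ + ⌊4148/17⌋ - ⌊4148/85⌋ = 829 + 244 - 48 = 1025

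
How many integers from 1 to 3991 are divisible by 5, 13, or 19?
⌊3991/5⌋+⌊3991/13⌋+⌊3991/19⌋ - ⌊3991/65⌋-⌊3991/95⌋-⌊3991/247⌋ + ⌊3991/1235⌋ = 798+307+210 - 61-42-16 + 3 = 1199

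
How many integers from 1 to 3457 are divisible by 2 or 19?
⌊3457/2⌋ + ⌊3457/19⌋ - ⌊3457/38⌋ = 1728 + 181 - 90 = 1819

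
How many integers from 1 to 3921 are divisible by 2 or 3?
⌊3921/2⌋ + ⌊3921/3⌋ - ⌊3921/6⌋ = 1960 + 1307 - 653 = 2614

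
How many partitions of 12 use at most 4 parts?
By conjugation, equals partitions of 12 into parts ≤ 4. Let r_j(i) = number of partitions of i into parts ≤ j, for i = 0..12. r_1(i) = 1 for all i; r_j(i) = r_{j-1}(i) + r_j(i-j). Rows j = 2..4: ≤2: 1 1 2 2 3 3 4 4 5 5 6 6 7; ≤3: 1 1 2 3 4 5 7 8 10 12 14 16 19; ≤4: 1 1 2 3 5 6 9 11 15 18 23 27 34. r_4(12) = 34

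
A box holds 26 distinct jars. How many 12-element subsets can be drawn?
C(26,12) = 26!/(12!×14!) = 9657700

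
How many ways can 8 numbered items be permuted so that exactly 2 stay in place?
Choose the 2 fixed points C(8,2) = 28, derange the rest: !6 = Σ_{j=0}^{6} (-1)^j·6!/j! = 720 - 720 + 360 - 120 + 30 - 6 + 1 = 265. Product = 28 × 265 = 7420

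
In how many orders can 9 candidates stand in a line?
9! = 362880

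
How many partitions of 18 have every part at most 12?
Let r_j(i) = number of partitions of i into parts ≤ j, for i = 0..18. r_1(i) = 1 for all i; r_j(i) = r_{j-1}(i) + r_j(i-j). Rows j = 2..12: ≤2: 1 1 2 2 3 3 4 4 5 5 6 6 7 7 8 8 9 9 10; ≤3: 1 1 2 3 4 5 7 8 10 12 14 16 19 21 24 27 30 33 37; ≤4: 1 1 2 3 5 6 9 11 15 18 23 27 34 39 47 54 64 72 84; ≤5: 1 1 2 3 5 7 10 13 18 23 30 37 47 57 70 84 101 119 141; ≤6: 1 1 2 3 5 7 11 14 20 26 35 44 58 71 90 110 136 163 199; ≤7: 1 1 2 3 5 7 11 15 21 28 38 49 65 82 105 131 164 201 248; ≤8: 1 1 2 3 5 7 11 15 22 29 40 52 70 89 116 146 186 230 288; ≤9: 1 1 2 3 5 7 11 15 22 30 41 54 73 94 123 157 201 252 318; ≤10: 1 1 2 3 5 7 11 15 22 30 42 55 75 97 128 164 212 267 340; ≤11: 1 1 2 3 5 7 11 15 22 30 42 56 76 99 131 169 219 278 355; ≤12: 1 1 2 3 5 7 11 15 22 30 42 56 77 100 133 172 224 285 366. r_12(18) = 366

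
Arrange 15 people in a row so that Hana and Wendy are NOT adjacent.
Total - adjacent = 15! - (15-1)!×2 = 1307674368000 - 174356582400 = 1133317785600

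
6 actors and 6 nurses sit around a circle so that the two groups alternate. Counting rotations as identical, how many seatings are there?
Fix one of the actors: (6-1)! ways for the remaining actors, × 6! ways for the nurses = 120 × 720 = 86400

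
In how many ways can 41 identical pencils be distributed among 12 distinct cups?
C(41+12-1, 12-1) = C(52, 11) = 60403728840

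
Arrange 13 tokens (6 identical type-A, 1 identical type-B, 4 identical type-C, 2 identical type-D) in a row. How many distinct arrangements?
13! / (6! × 1! × 4! × 2!) = 180180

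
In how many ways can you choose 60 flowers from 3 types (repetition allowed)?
C(60+3-1, 3-1) = C(62, 2) = 1891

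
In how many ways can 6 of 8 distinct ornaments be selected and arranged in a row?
P(8,6) = 8!/(8-6)! = 20160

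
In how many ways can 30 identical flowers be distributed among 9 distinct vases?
C(30+9-1, 9-1) = C(38, 8) = 48903492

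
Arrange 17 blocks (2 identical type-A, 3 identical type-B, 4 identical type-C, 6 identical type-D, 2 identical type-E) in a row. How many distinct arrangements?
17! / (2! × 3! × 4! × 6! × 2!) = 857656800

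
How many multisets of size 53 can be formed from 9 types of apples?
C(53+9-1, 9-1) = C(61, 8) = 2944827765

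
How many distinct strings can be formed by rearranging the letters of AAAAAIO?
7! / (1! × 1! × 5!) = 42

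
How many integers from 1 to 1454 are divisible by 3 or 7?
⌊1454/3⌋ + ⌊1454/7⌋ - ⌊1454/21⌋ = 484 + 207 - 69 = 622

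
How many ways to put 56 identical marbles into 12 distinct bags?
C(56+12-1, 12-1) = C(67, 11) = 1285063345176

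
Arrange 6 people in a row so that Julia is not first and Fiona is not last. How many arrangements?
By inclusion-exclusion: 6! - 2×(6-1)! + (6-2)! = 720 - 240 + 24 = 504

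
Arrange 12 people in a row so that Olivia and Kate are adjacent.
Treat as block: (12-1)! × 2! = 39916800 × 2 = 79833600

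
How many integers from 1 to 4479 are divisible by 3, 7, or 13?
⌊4479/3⌋+⌊4479/7⌋+⌊4479/13⌋ - ⌊4479/21⌋-⌊4479/39⌋-⌊4479/91⌋ + ⌊4479/273⌋ = 1493+639+344 - 213-114-49 + 16 = 2116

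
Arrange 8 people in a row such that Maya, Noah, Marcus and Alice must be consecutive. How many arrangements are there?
Treat the 4 as one block: (8-4+1)! × 4! = 120 × 24 = 2880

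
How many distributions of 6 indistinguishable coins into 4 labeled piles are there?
C(6+4-1, 4-1) = C(9, 3) = 84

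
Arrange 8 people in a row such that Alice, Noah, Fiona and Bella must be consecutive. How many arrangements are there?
Treat the 4 as one block: (8-4+1)! × 4! = 120 × 24 = 2880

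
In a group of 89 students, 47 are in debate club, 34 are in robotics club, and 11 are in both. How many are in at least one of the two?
|A∪B| = |A| + |B| - |A∩B| = 47 + 34 - 11 = 70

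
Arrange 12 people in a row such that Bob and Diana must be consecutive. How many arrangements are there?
Treat the 2 as one block: (12-2+1)! × 2! = 39916800 × 2 = 79833600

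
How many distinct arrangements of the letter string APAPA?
5! / (2! × 3!) = 10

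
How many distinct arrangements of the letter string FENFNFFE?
8! / (2! × 2! × 4!) = 420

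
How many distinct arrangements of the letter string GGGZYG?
6! / (1! × 1! × 4!) = 30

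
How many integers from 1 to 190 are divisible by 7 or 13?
⌊190/7⌋ + ⌊190/13⌋ - ⌊190/91⌋ = 27 + 14 - 2 = 39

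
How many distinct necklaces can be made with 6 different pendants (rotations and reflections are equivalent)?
(6-1)!/2 = 120/2 = 60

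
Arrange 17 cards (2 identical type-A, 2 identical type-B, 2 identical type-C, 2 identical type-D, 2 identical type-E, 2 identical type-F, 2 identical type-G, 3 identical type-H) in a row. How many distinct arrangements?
17! / (2! × 2! × 2! × 2! × 2! × 2! × 2! × 3!) = 463134672000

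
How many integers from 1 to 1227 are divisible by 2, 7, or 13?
⌊1227/2⌋+⌊1227/7⌋+⌊1227/13⌋ - ⌊1227/14⌋-⌊1227/26⌋-⌊1227/91⌋ + ⌊1227/182⌋ = 613+175+94 - 87-47-13 + 6 = 741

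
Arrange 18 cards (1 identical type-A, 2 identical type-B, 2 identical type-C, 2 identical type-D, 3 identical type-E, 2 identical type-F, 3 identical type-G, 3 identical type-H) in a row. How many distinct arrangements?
18! / (1! × 2! × 2! × 2! × 3! × 2! × 3! × 3!) = 1852538688000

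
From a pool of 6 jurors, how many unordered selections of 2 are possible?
C(6,2) = 6!/(2!×4!) = 15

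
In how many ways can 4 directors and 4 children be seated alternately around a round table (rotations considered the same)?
Fix one of the directors: (4-1)! ways for the remaining directors, × 4! ways for the children = 6 × 24 = 144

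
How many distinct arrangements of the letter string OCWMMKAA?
8! / (2! × 1! × 1! × 1! × 1! × 2!) = 10080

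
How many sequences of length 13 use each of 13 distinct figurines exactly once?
13! = 6227020800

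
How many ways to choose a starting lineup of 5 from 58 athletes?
C(58,5) = 58!/(5!×53!) = 4582116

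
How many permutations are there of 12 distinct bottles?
12! = 479001600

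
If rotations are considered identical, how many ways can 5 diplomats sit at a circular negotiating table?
Circular: fix one position, arrange the rest. (5-1)! = 24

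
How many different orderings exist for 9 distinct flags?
9! = 362880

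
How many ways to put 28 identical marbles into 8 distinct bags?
C(28+8-1, 8-1) = C(35, 7) = 6724520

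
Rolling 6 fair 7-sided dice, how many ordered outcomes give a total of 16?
Coefficient of x^16 in (x + x² + ... + x^7)^6. By inclusion-exclusion on dice exceeding 7: Σ_j (-1)^j C(6,j)·C(16-1-7j, 5) = C(6,0)·C(15,5) - C(6,1)·C(8,5) = 1·3003 - 6·56 = 2667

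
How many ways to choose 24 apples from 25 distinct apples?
C(25,24) = 25!/(24!×1!) = 25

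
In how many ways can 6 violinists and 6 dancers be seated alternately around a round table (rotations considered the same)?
Fix one of the violinists: (6-1)! ways for the remaining violinists, × 6! ways for the dancers = 120 × 720 = 86400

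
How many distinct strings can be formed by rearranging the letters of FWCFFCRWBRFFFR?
14! / (6! × 2! × 1! × 2! × 3!) = 5045040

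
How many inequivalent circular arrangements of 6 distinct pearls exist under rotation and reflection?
(6-1)!/2 = 120/2 = 60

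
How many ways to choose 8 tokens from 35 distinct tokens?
C(35,8) = 35!/(8!×27!) = 23535820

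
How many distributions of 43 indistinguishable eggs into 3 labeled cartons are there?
C(43+3-1, 3-1) = C(45, 2) = 990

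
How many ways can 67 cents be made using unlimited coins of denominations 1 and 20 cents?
Coefficient of x^67 in 1/(1-x^1) · 1/(1-x^20). Use j coins of 20 for j = 0..⌊67/20⌋ = 3, the rest in 1s: 3 + 1 = 4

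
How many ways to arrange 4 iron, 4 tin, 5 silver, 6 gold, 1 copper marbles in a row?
20! / (4! × 4! × 5! × 6! × 1!) = 48886437600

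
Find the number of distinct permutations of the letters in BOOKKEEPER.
10! / (1! × 2! × 2! × 3! × 1! × 1!) = 151200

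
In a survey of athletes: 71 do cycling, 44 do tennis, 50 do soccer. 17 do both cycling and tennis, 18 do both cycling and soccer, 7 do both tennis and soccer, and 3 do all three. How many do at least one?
|A∪B∪C| = 71+44+50-17-18-7+3 = 126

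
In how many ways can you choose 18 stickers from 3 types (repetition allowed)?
C(18+3-1, 3-1) = C(20, 2) = 190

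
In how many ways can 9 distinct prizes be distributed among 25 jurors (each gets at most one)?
P(25,9) = 25!/(25-9)! = 741354768000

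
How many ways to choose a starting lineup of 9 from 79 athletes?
C(79,9) = 79!/(9!×70!) = 205811513765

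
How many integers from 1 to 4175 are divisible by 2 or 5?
⌊4175/2⌋ + ⌊4175/5⌋ - ⌊4175/10⌋ = 2087 + 835 - 417 = 2505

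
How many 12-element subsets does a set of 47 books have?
C(47,12) = 47!/(12!×35!) = 52251400851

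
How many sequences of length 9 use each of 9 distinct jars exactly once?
9! = 362880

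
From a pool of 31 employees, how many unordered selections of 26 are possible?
C(31,26) = 31!/(26!×5!) = 169911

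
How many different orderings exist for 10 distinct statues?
10! = 3628800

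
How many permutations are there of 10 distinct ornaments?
10! = 3628800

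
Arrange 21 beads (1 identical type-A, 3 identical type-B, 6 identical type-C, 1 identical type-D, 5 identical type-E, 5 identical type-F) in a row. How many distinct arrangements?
21! / (1! × 3! × 6! × 1! × 5! × 5!) = 821292151680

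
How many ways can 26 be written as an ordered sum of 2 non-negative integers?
C(26+2-1, 2-1) = C(27, 1) = 27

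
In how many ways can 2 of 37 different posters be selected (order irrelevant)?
C(37,2) = 37!/(2!×35!) = 666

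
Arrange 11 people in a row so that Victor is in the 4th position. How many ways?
Fix one position: (11-1)! = 3628800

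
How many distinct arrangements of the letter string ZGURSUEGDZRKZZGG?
16! / (4! × 2! × 1! × 1! × 1! × 2! × 1! × 4!) = 9081072000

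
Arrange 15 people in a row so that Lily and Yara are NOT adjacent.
Total - adjacent = 15! - (15-1)!×2 = 1307674368000 - 174356582400 = 1133317785600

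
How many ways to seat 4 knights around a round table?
Circular: fix one position, arrange the rest. (4-1)! = 6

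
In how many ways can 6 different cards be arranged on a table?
6! = 720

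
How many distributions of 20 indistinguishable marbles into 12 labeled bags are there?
C(20+12-1, 12-1) = C(31, 11) = 84672315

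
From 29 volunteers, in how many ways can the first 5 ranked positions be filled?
P(29,5) = 29!/(29-5)! = 14250600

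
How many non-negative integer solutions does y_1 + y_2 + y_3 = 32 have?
C(32+3-1, 3-1) = C(34, 2) = 561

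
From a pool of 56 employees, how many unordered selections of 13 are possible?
C(56,13) = 56!/(13!×43!) = 1889912732400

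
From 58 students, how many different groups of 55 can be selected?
C(58,55) = 58!/(55!×3!) = 30856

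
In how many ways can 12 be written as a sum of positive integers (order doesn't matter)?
Pentagonal recurrence p(n) = p(n-1) + p(n-2) - p(n-5) - p(n-7) + p(n-12) + p(n-15) - ... gives p(0..11) = 1, 1, 2, 3, 5, 7, 11, 15, 22, 30, 42, 56. p(12) = p(11) + p(10) - p(7) - p(5) + p(0) = 56 + 42 - 15 - 7 + 1 = 77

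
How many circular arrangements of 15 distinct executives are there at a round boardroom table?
Circular: fix one position, arrange the rest. (15-1)! = 87178291200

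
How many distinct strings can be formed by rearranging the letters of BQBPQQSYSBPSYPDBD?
17! / (3! × 3! × 4! × 2! × 2! × 3!) = 17153136000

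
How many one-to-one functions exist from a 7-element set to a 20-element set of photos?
P(20,7) = 20!/(20-7)! = 390700800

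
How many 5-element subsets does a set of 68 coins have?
C(68,5) = 68!/(5!×63!) = 10424128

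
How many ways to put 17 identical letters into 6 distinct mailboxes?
C(17+6-1, 6-1) = C(22, 5) = 26334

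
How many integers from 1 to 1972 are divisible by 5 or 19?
⌊1972/5⌋ + ⌊1972/19⌋ - ⌊1972/95⌋ = 394 + 103 - 20 = 477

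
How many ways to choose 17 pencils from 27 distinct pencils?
C(27,17) = 27!/(17!×10!) = 8436285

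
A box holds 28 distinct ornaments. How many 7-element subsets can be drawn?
C(28,7) = 28!/(7!×21!) = 1184040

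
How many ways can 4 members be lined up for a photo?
4! = 24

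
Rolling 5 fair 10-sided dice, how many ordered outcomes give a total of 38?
Coefficient of x^38 in (x + x² + ... + x^10)^5. By inclusion-exclusion on dice exceeding 10: Σ_j (-1)^j C(5,j)·C(38-1-10j, 4) = C(5,0)·C(37,4) - C(5,1)·C(27,4) + C(5,2)·C(17,4) - C(5,3)·C(7,4) = 1·66045 - 5·17550 + 10·2380 - 10·35 = 1745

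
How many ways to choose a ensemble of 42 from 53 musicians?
C(53,42) = 53!/(42!×11!) = 76223753060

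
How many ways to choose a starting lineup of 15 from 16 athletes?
C(16,15) = 16!/(15!×1!) = 16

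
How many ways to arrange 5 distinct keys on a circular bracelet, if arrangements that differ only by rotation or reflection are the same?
(5-1)!/2 = 24/2 = 12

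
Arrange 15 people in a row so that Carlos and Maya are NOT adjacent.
Total - adjacent = 15! - (15-1)!×2 = 1307674368000 - 174356582400 = 1133317785600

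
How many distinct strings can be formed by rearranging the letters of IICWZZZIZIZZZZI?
15! / (5! × 1! × 1! × 8!) = 270270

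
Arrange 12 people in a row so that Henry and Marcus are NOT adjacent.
Total - adjacent = 12! - (12-1)!×2 = 479001600 - 79833600 = 399168000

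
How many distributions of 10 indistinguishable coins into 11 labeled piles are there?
C(10+11-1, 11-1) = C(20, 10) = 184756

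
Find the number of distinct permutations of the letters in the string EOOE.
4! / (2! × 2!) = 6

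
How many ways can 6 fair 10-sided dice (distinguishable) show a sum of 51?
Coefficient of x^51 in (x + x² + ... + x^10)^6. By inclusion-exclusion on dice exceeding 10: Σ_j (-1)^j C(6,j)·C(51-1-10j, 5) = C(6,0)·C(50,5) - C(6,1)·C(40,5) + C(6,2)·C(30,5) - C(6,3)·C(20,5) + C(6,4)·C(10,5) = 1·2118760 - 6·658008 + 15·142506 - 20·15504 + 15·252 = 2002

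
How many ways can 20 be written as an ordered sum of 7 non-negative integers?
C(20+7-1, 7-1) = C(26, 6) = 230230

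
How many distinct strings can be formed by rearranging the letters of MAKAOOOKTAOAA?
13! / (4! × 2! × 1! × 5! × 1!) = 1081080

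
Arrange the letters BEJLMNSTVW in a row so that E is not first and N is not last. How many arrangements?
By inclusion-exclusion: 10! - 2×(10-1)! + (10-2)! = 3628800 - 725760 + 40320 = 2943360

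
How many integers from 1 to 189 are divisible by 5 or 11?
⌊189/5⌋ + ⌊189/11⌋ - ⌊189/55⌋ = 37 + 17 - 3 = 51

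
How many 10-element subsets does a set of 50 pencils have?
C(50,10) = 50!/(10!×40!) = 10272278170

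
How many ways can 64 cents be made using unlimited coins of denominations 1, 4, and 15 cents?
Coefficient of x^64 in 1/(1-x^1) · 1/(1-x^4) · 1/(1-x^15). Case on j = number of 15-cent coins (j = 0..4); remainder r = 64 - 15j is made from {1,4} in ⌊r/4⌋+1 ways. r = 64, 49, 34, 19, 4 → 17 + 13 + 9 + 5 + 2 = 46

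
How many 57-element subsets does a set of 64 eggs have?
C(64,57) = 64!/(57!×7!) = 621216192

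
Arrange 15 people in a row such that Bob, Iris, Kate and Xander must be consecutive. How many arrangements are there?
Treat the 4 as one block: (15-4+1)! × 4! = 479001600 × 24 = 11496038400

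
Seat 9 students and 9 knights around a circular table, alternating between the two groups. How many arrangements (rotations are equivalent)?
Fix one of the students: (9-1)! ways for the remaining students, × 9! ways for the knights = 40320 × 362880 = 14631321600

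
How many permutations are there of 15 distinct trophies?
15! = 1307674368000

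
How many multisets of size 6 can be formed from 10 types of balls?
C(6+10-1, 10-1) = C(15, 9) = 5005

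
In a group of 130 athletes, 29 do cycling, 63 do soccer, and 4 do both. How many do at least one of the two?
|A∪B| = |A| + |B| - |A∩B| = 29 + 63 - 4 = 88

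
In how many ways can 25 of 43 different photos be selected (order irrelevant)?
C(43,25) = 43!/(25!×18!) = 608359048206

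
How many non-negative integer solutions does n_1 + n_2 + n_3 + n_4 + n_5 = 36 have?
C(36+5-1, 5-1) = C(40, 4) = 91390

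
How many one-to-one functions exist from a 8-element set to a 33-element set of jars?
P(33,8) = 33!/(33-8)! = 559809169920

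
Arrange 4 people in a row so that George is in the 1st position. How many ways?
Fix one position: (4-1)! = 6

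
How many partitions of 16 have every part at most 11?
Let r_j(i) = number of partitions of i into parts ≤ j, for i = 0..16. r_1(i) = 1 for all i; r_j(i) = r_{j-1}(i) + r_j(i-j). Rows j = 2..11: ≤2: 1 1 2 2 3 3 4 4 5 5 6 6 7 7 8 8 9; ≤3: 1 1 2 3 4 5 7 8 10 12 14 16 19 21 24 27 30; ≤4: 1 1 2 3 5 6 9 11 15 18 23 27 34 39 47 54 64; ≤5: 1 1 2 3 5 7 10 13 18 23 30 37 47 57 70 84 101; ≤6: 1 1 2 3 5 7 11 14 20 26 35 44 58 71 90 110 136; ≤7: 1 1 2 3 5 7 11 15 21 28 38 49 65 82 105 131 164; ≤8: 1 1 2 3 5 7 11 15 22 29 40 52 70 89 116 146 186; ≤9: 1 1 2 3 5 7 11 15 22 30 41 54 73 94 123 157 201; ≤10: 1 1 2 3 5 7 11 15 22 30 42 55 75 97 128 164 212; ≤11: 1 1 2 3 5 7 11 15 22 30 42 56 76 99 131 169 219. r_11(16) = 219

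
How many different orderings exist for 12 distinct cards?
12! = 479001600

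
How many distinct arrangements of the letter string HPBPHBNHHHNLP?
13! / (3! × 1! × 2! × 5! × 2!) = 2162160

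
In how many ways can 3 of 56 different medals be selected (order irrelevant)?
C(56,3) = 56!/(3!×53!) = 27720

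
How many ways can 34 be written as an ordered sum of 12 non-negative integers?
C(34+12-1, 12-1) = C(45, 11) = 10150595910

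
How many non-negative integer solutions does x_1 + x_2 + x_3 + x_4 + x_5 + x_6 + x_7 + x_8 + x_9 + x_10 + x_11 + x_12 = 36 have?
C(36+12-1, 12-1) = C(47, 11) = 17417133617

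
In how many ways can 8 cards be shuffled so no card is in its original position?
!8 = Σ_{j=0}^{8} (-1)^j·8!/j! = 40320 - 40320 + 20160 - 6720 + 1680 - 336 + 56 - 8 + 1 = 14833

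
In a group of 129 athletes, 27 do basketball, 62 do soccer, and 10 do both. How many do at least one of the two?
|A∪B| = |A| + |B| - |A∩B| = 27 + 62 - 10 = 79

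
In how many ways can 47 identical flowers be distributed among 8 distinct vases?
C(47+8-1, 8-1) = C(54, 7) = 177100560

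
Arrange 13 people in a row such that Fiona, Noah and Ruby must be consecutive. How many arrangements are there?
Treat the 3 as one block: (13-3+1)! × 3! = 39916800 × 6 = 239500800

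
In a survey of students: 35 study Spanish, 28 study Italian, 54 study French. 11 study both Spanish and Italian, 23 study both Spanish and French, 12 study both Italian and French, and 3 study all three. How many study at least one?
|A∪B∪C| = 35+28+54-11-23-12+3 = 74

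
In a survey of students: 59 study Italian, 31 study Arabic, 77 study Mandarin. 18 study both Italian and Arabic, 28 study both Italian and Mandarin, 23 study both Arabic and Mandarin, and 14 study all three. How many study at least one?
|A∪B∪C| = 59+31+77-18-28-23+14 = 112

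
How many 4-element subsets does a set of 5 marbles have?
C(5,4) = 5!/(4!×1!) = 5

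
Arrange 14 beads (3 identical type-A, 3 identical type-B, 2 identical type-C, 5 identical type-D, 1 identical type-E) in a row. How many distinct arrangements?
14! / (3! × 3! × 2! × 5! × 1!) = 10090080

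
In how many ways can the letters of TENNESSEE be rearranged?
9! / (1! × 4! × 2! × 2!) = 3780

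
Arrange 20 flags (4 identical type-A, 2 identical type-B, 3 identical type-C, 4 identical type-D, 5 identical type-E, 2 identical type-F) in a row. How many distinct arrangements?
20! / (4! × 2! × 3! × 4! × 5! × 2!) = 1466593128000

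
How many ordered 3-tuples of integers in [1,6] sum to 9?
Coefficient of x^9 in (x + x² + ... + x^6)^3. By inclusion-exclusion on dice exceeding 6: Σ_j (-1)^j C(3,j)·C(9-1-6j, 2) = C(3,0)·C(8,2) - C(3,1)·C(2,2) = 1·28 - 3·1 = 25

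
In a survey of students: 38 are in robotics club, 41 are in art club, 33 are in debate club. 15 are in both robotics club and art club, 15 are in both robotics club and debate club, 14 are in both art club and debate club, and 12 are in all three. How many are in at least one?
|A∪B∪C| = 38+41+33-15-15-14+12 = 80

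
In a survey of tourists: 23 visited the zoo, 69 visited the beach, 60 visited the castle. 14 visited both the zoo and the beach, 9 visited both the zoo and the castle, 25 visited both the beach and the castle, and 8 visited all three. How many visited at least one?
|A∪B∪C| = 23+69+60-14-9-25+8 = 112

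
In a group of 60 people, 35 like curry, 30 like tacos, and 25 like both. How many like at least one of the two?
|A∪B| = |A| + |B| - |A∩B| = 35 + 30 - 25 = 40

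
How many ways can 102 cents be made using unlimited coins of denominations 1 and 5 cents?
Coefficient of x^102 in 1/(1-x^1) · 1/(1-x^5). Use j coins of 5 for j = 0..⌊102/5⌋ = 20, the rest in 1s: 20 + 1 = 21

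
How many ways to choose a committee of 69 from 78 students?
C(78,69) = 78!/(69!×9!) = 182364632450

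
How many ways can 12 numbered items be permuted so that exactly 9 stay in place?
Choose the 9 fixed points C(12,9) = 220, derange the rest: !3 = Σ_{j=0}^{3} (-1)^j·3!/j! = 6 - 6 + 3 - 1 = 2. Product = 220 × 2 = 440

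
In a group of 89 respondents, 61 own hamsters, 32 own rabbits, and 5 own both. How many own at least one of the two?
|A∪B| = |A| + |B| - |A∩B| = 61 + 32 - 5 = 88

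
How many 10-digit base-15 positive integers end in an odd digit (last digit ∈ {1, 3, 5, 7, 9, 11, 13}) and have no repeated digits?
Last∈{1,3,5,7,9,11,13}. Last=0: 0. Last nonzero: 7×13×P(13,8) = 4722157440. Total = 4722157440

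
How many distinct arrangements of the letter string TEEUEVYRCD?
10! / (1! × 3! × 1! × 1! × 1! × 1! × 1! × 1!) = 604800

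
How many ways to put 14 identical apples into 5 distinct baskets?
C(14+5-1, 5-1) = C(18, 4) = 3060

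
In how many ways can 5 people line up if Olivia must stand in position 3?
Fix one position: (5-1)! = 24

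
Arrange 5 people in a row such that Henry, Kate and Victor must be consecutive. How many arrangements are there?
Treat the 3 as one block: (5-3+1)! × 3! = 6 × 6 = 36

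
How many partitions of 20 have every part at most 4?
Let r_j(i) = number of partitions of i into parts ≤ j, for i = 0..20. r_1(i) = 1 for all i; r_j(i) = r_{j-1}(i) + r_j(i-j). Rows j = 2..4: ≤2: 1 1 2 2 3 3 4 4 5 5 6 6 7 7 8 8 9 9 10 10 11; ≤3: 1 1 2 3 4 5 7 8 10 12 14 16 19 21 24 27 30 33 37 40 44; ≤4: 1 1 2 3 5 6 9 11 15 18 23 27 34 39 47 54 64 72 84 94 108. r_4(20) = 108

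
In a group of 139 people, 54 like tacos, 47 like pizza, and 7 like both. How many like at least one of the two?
|A∪B| = |A| + |B| - |A∩B| = 54 + 47 - 7 = 94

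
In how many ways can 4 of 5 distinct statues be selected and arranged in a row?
P(5,4) = 5!/(5-4)! = 120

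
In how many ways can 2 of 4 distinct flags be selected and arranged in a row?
P(4,2) = 4!/(4-2)! = 12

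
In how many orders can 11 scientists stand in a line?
11! = 39916800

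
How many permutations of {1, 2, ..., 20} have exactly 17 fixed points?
Choose the 17 fixed points C(20,17) = 1140, derange the rest: !3 = Σ_{j=0}^{3} (-1)^j·3!/j! = 6 - 6 + 3 - 1 = 2. Product = 1140 × 2 = 2280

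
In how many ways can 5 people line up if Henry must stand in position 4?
Fix one position: (5-1)! = 24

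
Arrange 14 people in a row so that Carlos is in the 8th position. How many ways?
Fix one position: (14-1)! = 6227020800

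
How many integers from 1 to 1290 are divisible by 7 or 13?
⌊1290/7⌋ + ⌊1290/13⌋ - ⌊1290/91⌋ = 184 + 99 - 14 = 269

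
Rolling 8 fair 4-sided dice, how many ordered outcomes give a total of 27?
Coefficient of x^27 in (x + x² + ... + x^4)^8. By inclusion-exclusion on dice exceeding 4: Σ_j (-1)^j C(8,j)·C(27-1-4j, 7) = C(8,0)·C(26,7) - C(8,1)·C(22,7) + C(8,2)·C(18,7) - C(8,3)·C(14,7) + C(8,4)·C(10,7) = 1·657800 - 8·170544 + 28·31824 - 56·3432 + 70·120 = 728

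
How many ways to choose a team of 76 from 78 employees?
C(78,76) = 78!/(76!×2!) = 3003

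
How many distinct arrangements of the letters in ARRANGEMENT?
11! / (2! × 2! × 2! × 1! × 2! × 1! × 1!) = 2494800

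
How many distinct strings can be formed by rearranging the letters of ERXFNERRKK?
10! / (1! × 1! × 3! × 2! × 2! × 1!) = 151200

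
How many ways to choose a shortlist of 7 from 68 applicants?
C(68,7) = 68!/(7!×61!) = 969443904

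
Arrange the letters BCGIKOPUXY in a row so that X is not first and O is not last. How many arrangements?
By inclusion-exclusion: 10! - 2×(10-1)! + (10-2)! = 3628800 - 725760 + 40320 = 2943360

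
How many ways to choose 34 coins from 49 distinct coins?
C(49,34) = 49!/(34!×15!) = 1575580702584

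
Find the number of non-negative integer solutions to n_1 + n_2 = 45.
C(45+2-1, 2-1) = C(46, 1) = 46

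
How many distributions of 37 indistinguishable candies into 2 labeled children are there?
C(37+2-1, 2-1) = C(38, 1) = 38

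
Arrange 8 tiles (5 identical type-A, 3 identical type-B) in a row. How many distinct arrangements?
8! / (5! × 3!) = 56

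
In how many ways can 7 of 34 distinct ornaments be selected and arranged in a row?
P(34,7) = 34!/(34-7)! = 27113264640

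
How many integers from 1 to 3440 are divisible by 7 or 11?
⌊3440/7⌋ + ⌊3440/11⌋ - ⌊3440/77⌋ = 491 + 312 - 44 = 759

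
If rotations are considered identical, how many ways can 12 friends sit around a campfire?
Circular: fix one position, arrange the rest. (12-1)! = 39916800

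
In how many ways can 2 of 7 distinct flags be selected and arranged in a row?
P(7,2) = 7!/(7-2)! = 42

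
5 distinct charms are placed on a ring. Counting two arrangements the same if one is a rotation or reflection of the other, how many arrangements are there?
(5-1)!/2 = 24/2 = 12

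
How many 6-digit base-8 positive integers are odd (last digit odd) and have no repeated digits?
Last∈{1,3,5,7}. Last=0: 0. Last nonzero: 4×6×P(6,4) = 8640. Total = 8640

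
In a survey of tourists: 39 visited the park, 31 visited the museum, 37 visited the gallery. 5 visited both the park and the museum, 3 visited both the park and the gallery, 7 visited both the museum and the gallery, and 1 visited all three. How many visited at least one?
|A∪B∪C| = 39+31+37-5-3-7+1 = 93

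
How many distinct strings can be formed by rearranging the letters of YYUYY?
5! / (1! × 4!) = 5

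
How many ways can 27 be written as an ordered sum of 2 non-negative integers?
C(27+2-1, 2-1) = C(28, 1) = 28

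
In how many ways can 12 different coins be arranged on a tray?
12! = 479001600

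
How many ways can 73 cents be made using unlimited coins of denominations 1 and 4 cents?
Coefficient of x^73 in 1/(1-x^1) · 1/(1-x^4). Use j coins of 4 for j = 0..⌊73/4⌋ = 18, the rest in 1s: 18 + 1 = 19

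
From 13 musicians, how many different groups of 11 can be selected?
C(13,11) = 13!/(11!×2!) = 78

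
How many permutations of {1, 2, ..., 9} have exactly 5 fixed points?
Choose the 5 fixed points C(9,5) = 126, derange the rest: !4 = Σ_{j=0}^{4} (-1)^j·4!/j! = 24 - 24 + 12 - 4 + 1 = 9. Product = 126 × 9 = 1134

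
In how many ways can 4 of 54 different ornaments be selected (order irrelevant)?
C(54,4) = 54!/(4!×50!) = 316251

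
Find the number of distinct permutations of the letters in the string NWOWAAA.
7! / (1! × 1! × 2! × 3!) = 420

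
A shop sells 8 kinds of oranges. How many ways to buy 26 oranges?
C(26+8-1, 8-1) = C(33, 7) = 4272048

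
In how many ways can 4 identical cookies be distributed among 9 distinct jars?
C(4+9-1, 9-1) = C(12, 8) = 495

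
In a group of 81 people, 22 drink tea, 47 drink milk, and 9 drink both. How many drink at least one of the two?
|A∪B| = |A| + |B| - |A∩B| = 22 + 47 - 9 = 60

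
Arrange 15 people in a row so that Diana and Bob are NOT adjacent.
Total - adjacent = 15! - (15-1)!×2 = 1307674368000 - 174356582400 = 1133317785600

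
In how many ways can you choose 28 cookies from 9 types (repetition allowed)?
C(28+9-1, 9-1) = C(36, 8) = 30260340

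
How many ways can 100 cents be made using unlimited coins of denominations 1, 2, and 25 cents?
Coefficient of x^100 in 1/(1-x^1) · 1/(1-x^2) · 1/(1-x^25). Case on j = number of 25-cent coins (j = 0..4); remainder r = 100 - 25j is made from {1,2} in ⌊r/2⌋+1 ways. r = 100, 75, 50, 25, 0 → 51 + 38 + 26 + 13 + 1 = 129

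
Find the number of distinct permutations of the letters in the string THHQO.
5! / (1! × 2! × 1! × 1!) = 60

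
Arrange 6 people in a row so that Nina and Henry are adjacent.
Treat as block: (6-1)! × 2! = 120 × 2 = 240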